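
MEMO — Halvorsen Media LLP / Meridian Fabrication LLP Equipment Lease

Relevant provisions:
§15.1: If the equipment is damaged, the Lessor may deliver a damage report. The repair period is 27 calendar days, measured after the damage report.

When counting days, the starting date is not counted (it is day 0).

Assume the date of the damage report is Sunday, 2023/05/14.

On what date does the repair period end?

2023/06/10

The last day of the repair period: 2023/05/14 + 27 days = 2023/06/10.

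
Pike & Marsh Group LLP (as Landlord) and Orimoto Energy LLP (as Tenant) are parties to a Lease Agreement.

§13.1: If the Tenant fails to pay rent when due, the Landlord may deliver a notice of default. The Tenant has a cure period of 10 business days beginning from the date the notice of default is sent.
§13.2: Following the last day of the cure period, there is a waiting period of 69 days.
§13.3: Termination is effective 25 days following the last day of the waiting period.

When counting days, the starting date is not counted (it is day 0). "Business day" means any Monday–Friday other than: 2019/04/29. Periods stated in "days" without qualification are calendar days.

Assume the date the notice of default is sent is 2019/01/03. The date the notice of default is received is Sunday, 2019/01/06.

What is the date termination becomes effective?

From Thursday, 2019/01/03, 10 business days (Jan 4, Jan 7, Jan 8, Jan 9, Jan 10, Jan 11, Jan 14, Jan 15, Jan 16, Jan 17, skipping weekends) brings us to Thursday, 2019/01/17, which is the last day of the cure period.
The last day of the waiting period: 2019/01/17 + 69 days = 2019/03/27.
The date termination becomes effective: 2019/03/27 + 25 days = 2019/04/21.

2019/04/21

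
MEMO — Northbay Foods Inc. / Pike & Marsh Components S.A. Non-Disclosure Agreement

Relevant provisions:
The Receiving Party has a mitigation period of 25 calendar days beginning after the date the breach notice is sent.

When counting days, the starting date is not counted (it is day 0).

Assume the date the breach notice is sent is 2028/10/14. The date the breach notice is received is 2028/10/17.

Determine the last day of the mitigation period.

The last day of the mitigation period: 2028/10/14 + 25 days = 2028/11/08.

2028/11/08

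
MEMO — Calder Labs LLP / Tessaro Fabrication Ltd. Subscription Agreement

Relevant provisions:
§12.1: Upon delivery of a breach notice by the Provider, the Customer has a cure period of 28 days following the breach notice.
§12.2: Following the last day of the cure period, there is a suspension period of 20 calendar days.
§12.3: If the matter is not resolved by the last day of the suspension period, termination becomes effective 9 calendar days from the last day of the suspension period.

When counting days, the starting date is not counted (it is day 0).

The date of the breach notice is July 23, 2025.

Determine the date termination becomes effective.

September 18, 2025

Adding 28 calendar days to July 23, 2025 gives August 20, 2025, which is the last day of the cure period.
Adding 20 calendar days to August 20, 2025 gives September 9, 2025, which is the last day of the suspension period.
Adding 9 calendar days to September 9, 2025 gives September 18, 2025, which is the date termination becomes effective.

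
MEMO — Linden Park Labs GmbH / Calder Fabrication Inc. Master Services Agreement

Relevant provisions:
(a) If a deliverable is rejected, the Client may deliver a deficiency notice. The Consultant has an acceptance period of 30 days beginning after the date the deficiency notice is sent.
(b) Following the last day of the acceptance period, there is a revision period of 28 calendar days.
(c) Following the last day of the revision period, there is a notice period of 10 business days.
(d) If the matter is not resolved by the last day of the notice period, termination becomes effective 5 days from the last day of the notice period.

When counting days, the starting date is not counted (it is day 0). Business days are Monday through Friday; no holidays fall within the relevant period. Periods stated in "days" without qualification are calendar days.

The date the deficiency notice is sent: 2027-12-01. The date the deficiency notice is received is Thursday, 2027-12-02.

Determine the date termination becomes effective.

The last day of the acceptance period: 2027-12-01 + 30 days = 2027-12-31.
Adding 28 calendar days to 2027-12-31 gives 2028-01-28, which is the last day of the revision period.
The last day of the notice period: counting 10 business days from Friday, 2028-01-28 (Jan 31, Feb 1, Feb 2, Feb 3, Feb 4, Feb 7, Feb 8, Feb 9, Feb 10, Feb 11, skipping weekends) reaches Friday, 2028-02-11.
The date termination becomes effective: 5 calendar days after 2028-02-11 is 2028-02-16.

2028-02-16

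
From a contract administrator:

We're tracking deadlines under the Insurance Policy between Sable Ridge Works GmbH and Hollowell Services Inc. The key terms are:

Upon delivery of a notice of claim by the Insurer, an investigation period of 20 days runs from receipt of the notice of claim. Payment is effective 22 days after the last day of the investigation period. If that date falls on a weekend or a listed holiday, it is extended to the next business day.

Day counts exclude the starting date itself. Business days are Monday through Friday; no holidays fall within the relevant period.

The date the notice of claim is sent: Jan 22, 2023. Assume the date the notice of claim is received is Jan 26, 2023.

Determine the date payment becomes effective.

The last day of the investigation period: 20 calendar days after Jan 26, 2023 is Feb 15, 2023.
Adding 22 calendar days to Feb 15, 2023 gives Mar 9, 2023, which is the date payment becomes effective. Mar 9, 2023 is a Thursday, so no roll-forward applies.

Mar 9, 2023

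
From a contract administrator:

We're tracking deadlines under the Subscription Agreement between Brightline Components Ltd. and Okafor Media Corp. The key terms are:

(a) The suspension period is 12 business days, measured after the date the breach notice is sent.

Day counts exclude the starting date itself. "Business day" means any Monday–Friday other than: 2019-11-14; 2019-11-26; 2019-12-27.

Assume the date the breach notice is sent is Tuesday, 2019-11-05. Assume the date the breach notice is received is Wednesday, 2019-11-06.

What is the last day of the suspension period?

2019-11-22

The last day of the suspension period: 12 business days after Tuesday, 2019-11-05, skipping weekends and the listed holiday on Nov 14 — Nov 6, Nov 7, Nov 8, Nov 11, …, Nov 20, Nov 21, Nov 22 — lands on Friday, 2019-11-22.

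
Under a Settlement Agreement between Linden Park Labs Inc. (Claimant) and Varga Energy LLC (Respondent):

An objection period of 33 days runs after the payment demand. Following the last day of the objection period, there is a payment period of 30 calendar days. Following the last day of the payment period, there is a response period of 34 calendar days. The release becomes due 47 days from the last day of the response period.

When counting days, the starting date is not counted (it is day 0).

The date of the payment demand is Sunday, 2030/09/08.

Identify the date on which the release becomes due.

The last day of the objection period: 33 calendar days after 2030/09/08 is 2030/10/11.
The last day of the payment period: 2030/10/11 + 30 days = 2030/11/10.
The last day of the response period: 2030/11/10 + 34 days = 2030/12/14.
The date on which the release becomes due: 2030/12/14 + 47 days = 2031/01/30.

2031/01/30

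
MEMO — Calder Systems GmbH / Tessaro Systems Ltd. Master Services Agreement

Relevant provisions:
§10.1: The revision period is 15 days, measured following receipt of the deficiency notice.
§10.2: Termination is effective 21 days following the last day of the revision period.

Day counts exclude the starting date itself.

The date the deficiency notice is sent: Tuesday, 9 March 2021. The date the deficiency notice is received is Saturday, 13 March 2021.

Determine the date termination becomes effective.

The last day of the revision period: 15 calendar days after 13 March 2021 is 28 March 2021.
The date termination becomes effective: 21 calendar days after 28 March 2021 is 18 April 2021.

18 April 2021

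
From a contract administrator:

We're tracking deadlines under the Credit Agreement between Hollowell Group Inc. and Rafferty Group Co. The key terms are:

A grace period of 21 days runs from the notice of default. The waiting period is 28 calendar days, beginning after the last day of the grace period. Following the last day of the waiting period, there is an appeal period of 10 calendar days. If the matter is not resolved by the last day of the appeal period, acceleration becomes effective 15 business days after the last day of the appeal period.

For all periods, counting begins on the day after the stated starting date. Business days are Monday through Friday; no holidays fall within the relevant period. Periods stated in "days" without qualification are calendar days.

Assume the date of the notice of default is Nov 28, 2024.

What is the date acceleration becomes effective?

Feb 14, 2025

Adding 21 calendar days to Nov 28, 2024 gives Dec 19, 2024, which is the last day of the grace period.
Adding 28 calendar days to Dec 19, 2024 gives Jan 16, 2025, which is the last day of the waiting period.
The last day of the appeal period: 10 calendar days after Jan 16, 2025 is Jan 26, 2025.
From Sunday, Jan 26, 2025, 15 business days (Jan 27, Jan 28, Jan 29, Jan 30, …, Feb 12, Feb 13, Feb 14, skipping weekends) brings us to Friday, Feb 14, 2025, which is the date acceleration becomes effective.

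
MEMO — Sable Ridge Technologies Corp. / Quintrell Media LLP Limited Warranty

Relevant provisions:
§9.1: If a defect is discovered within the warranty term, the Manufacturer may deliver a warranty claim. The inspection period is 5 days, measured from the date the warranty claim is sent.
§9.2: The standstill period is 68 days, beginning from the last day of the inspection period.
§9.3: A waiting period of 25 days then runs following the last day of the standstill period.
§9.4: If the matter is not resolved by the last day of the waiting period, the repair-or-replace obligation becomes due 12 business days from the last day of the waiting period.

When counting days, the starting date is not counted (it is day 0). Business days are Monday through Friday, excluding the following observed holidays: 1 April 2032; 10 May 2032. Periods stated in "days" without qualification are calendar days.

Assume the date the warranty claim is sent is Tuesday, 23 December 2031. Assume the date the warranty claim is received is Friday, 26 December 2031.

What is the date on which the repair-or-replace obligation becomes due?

Adding 5 calendar days to 23 December 2031 gives 28 December 2031, which is the last day of the inspection period.
Adding 68 calendar days to 28 December 2031 gives 5 March 2032, which is the last day of the standstill period.
Adding 25 calendar days to 5 March 2032 gives 30 March 2032, which is the last day of the waiting period.
The date on which the repair-or-replace obligation becomes due: 12 business days after Tuesday, 30 March 2032, skipping weekends and the listed holiday on Apr 1 — Mar 31, Apr 2, Apr 5, Apr 6, …, Apr 14, Apr 15, Apr 16 — lands on Friday, 16 April 2032.

16 April 2032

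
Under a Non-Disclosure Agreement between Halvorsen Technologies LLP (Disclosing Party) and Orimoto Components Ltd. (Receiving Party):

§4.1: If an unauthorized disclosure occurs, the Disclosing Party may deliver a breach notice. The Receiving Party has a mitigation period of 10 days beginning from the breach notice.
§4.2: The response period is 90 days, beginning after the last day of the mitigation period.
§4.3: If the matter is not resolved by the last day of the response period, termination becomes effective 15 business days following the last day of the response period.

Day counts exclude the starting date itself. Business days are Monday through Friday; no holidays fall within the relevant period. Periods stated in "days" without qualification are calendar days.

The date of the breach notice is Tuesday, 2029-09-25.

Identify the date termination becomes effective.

The last day of the mitigation period: 10 calendar days after 2029-09-25 is 2029-10-05.
Adding 90 calendar days to 2029-10-05 gives 2030-01-03, which is the last day of the response period.
The date termination becomes effective: counting 15 business days from Thursday, 2030-01-03 (Jan 4, Jan 7, Jan 8, Jan 9, …, Jan 22, Jan 23, Jan 24, skipping weekends) reaches Thursday, 2030-01-24.

2030-01-24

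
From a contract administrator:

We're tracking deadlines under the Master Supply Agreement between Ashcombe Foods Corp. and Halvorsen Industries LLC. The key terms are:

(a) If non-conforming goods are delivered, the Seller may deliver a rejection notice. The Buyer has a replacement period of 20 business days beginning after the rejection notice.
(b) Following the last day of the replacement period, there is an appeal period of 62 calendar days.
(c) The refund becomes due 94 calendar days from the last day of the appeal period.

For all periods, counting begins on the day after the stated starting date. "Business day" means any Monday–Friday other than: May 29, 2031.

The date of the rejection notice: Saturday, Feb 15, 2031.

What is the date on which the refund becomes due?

Aug 17, 2031

From Saturday, Feb 15, 2031, 20 business days (Feb 17, Feb 18, Feb 19, Feb 20, …, Mar 12, Mar 13, Mar 14, skipping weekends) brings us to Friday, Mar 14, 2031, which is the last day of the replacement period.
The last day of the appeal period: Mar 14, 2031 + 62 days = May 15, 2031.
Adding 94 calendar days to May 15, 2031 gives Aug 17, 2031, which is the date on which the refund becomes due.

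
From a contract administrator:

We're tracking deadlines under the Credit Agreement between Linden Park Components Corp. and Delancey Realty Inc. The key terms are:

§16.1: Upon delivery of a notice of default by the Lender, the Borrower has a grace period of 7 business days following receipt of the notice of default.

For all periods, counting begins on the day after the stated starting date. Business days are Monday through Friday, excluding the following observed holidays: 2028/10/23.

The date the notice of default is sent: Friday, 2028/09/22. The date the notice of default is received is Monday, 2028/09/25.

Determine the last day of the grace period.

2028/10/04

The last day of the grace period: 7 business days after Monday, 2028/09/25, skipping weekends — Sep 26, Sep 27, Sep 28, Sep 29, Oct 2, Oct 3, Oct 4 — lands on Wednesday, 2028/10/04.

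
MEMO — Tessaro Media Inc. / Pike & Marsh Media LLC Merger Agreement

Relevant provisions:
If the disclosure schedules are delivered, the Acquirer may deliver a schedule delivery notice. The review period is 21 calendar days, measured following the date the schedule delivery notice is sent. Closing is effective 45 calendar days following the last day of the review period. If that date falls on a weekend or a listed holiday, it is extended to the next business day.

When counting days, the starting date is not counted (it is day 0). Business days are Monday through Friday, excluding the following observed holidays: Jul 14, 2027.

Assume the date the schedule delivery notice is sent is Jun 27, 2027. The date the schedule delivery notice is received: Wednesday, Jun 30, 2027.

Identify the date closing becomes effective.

Sep 1, 2027

The last day of the review period: Jun 27, 2027 + 21 days = Jul 18, 2027.
Adding 45 calendar days to Jul 18, 2027 gives Sep 1, 2027, which is the date closing becomes effective. Sep 1, 2027 is a Wednesday and is not a listed holiday, so no roll-forward applies.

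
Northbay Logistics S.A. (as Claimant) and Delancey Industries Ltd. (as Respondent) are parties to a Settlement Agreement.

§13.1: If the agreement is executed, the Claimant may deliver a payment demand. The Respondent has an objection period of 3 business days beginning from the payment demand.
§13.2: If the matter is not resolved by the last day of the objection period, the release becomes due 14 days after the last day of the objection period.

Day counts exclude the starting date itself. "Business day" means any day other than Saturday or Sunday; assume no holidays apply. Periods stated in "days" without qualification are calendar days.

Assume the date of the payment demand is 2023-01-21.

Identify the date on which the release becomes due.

2023-02-08

The last day of the objection period: counting 3 business days from Saturday, 2023-01-21 (Jan 23, Jan 24, Jan 25, skipping weekends) reaches Wednesday, 2023-01-25.
The date on which the release becomes due: 2023-01-25 + 14 days = 2023-02-08.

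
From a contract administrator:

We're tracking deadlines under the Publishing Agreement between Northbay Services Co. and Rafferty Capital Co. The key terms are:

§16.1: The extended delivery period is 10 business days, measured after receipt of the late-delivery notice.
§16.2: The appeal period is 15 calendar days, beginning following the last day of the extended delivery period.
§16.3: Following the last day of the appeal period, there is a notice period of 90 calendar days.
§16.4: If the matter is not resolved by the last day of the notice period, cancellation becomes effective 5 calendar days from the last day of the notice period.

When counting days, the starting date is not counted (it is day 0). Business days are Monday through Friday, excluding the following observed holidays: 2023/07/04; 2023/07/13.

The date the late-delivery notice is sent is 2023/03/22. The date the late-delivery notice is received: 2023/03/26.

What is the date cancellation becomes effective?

The last day of the extended delivery period: 10 business days after Sunday, 2023/03/26, skipping weekends — Mar 27, Mar 28, Mar 29, Mar 30, Mar 31, Apr 3, Apr 4, Apr 5, Apr 6, Apr 7 — lands on Friday, 2023/04/07.
Adding 15 calendar days to 2023/04/07 gives 2023/04/22, which is the last day of the appeal period.
The last day of the notice period: 90 calendar days after 2023/04/22 is 2023/07/21.
The date cancellation becomes effective: 5 calendar days after 2023/07/21 is 2023/07/26.

2023/07/26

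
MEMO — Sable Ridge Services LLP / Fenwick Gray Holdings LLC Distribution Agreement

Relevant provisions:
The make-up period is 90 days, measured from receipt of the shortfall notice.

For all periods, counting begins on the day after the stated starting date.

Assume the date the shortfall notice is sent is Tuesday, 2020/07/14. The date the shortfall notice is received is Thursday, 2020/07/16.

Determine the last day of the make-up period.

2020/10/14

The last day of the make-up period: 90 calendar days after 2020/07/16 is 2020/10/14.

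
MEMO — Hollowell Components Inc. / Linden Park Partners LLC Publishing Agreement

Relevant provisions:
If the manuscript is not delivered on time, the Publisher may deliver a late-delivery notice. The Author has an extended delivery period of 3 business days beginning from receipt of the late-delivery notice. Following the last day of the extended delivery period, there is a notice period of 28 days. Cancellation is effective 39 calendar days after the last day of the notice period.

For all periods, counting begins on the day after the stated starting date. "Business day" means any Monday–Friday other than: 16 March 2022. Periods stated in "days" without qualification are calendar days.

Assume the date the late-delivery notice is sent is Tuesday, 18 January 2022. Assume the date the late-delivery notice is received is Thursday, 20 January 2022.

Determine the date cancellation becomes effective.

The last day of the extended delivery period: 3 business days after Thursday, 20 January 2022, skipping weekends — Jan 21, Jan 24, Jan 25 — lands on Tuesday, 25 January 2022.
The last day of the notice period: 28 calendar days after 25 January 2022 is 22 February 2022.
The date cancellation becomes effective: 39 calendar days after 22 February 2022 is 2 April 2022.

2 April 2022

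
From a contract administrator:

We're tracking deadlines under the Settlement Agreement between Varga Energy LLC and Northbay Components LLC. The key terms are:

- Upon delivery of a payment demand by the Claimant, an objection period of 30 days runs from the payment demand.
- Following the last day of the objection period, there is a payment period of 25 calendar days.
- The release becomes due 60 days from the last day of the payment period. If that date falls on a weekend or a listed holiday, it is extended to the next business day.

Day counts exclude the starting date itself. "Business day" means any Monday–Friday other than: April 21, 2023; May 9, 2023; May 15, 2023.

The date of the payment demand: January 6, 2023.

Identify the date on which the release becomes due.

The last day of the objection period: January 6, 2023 + 30 days = February 5, 2023.
Adding 25 calendar days to February 5, 2023 gives March 2, 2023, which is the last day of the payment period.
The date on which the release becomes due: 60 calendar days after March 2, 2023 is May 1, 2023. May 1, 2023 is a Monday and is not a listed holiday, so no roll-forward applies.

May 1, 2023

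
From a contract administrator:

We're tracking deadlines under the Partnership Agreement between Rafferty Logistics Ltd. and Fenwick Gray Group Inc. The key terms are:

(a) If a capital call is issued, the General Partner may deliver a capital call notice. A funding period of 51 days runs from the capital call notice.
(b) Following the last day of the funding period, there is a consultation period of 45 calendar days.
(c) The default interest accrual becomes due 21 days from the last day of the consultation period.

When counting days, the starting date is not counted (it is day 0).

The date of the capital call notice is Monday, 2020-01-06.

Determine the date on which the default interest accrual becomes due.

2020-05-02

The last day of the funding period: 51 calendar days after 2020-01-06 is 2020-02-26.
The last day of the consultation period: 45 calendar days after 2020-02-26 is 2020-04-11.
The date on which the default interest accrual becomes due: 21 calendar days after 2020-04-11 is 2020-05-02.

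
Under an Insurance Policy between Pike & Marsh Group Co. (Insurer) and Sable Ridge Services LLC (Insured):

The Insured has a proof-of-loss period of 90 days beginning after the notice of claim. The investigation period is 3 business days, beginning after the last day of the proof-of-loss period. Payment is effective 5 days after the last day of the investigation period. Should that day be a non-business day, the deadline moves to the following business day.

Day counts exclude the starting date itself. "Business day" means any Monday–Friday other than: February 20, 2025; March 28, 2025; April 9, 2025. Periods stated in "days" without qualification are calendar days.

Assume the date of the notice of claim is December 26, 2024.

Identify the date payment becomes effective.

April 7, 2025

The last day of the proof-of-loss period: December 26, 2024 + 90 days = March 26, 2025.
The last day of the investigation period: 3 business days after Wednesday, March 26, 2025, skipping weekends and the listed holiday on Mar 28 — Mar 27, Mar 31, Apr 1 — lands on Tuesday, April 1, 2025.
Adding 5 calendar days to April 1, 2025 gives April 6, 2025, which is the date payment becomes effective. That falls on a Sunday, so it rolls to the next business day, Monday, April 7, 2025.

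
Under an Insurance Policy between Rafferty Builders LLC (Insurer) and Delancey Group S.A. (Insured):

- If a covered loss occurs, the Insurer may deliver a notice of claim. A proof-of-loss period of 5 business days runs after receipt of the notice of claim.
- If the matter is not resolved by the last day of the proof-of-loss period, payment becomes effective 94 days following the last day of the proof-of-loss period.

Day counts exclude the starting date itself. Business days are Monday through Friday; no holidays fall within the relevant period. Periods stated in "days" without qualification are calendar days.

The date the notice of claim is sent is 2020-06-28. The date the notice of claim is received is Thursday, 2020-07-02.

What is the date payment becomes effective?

The last day of the proof-of-loss period: 5 business days after Thursday, 2020-07-02, skipping weekends — Jul 3, Jul 6, Jul 7, Jul 8, Jul 9 — lands on Thursday, 2020-07-09.
The date payment becomes effective: 2020-07-09 + 94 days = 2020-10-11.

2020-10-11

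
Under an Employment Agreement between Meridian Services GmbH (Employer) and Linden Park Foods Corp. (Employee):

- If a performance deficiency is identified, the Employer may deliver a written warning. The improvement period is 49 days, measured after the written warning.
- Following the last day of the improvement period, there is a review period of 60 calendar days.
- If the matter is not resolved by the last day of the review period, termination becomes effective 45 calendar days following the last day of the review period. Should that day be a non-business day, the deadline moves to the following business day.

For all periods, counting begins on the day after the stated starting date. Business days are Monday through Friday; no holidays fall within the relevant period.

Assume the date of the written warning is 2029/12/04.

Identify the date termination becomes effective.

2030/05/07

The last day of the improvement period: 49 calendar days after 2029/12/04 is 2030/01/22.
The last day of the review period: 2030/01/22 + 60 days = 2030/03/23.
The date termination becomes effective: 2030/03/23 + 45 days = 2030/05/07. 2030/05/07 is a Tuesday, so no roll-forward applies.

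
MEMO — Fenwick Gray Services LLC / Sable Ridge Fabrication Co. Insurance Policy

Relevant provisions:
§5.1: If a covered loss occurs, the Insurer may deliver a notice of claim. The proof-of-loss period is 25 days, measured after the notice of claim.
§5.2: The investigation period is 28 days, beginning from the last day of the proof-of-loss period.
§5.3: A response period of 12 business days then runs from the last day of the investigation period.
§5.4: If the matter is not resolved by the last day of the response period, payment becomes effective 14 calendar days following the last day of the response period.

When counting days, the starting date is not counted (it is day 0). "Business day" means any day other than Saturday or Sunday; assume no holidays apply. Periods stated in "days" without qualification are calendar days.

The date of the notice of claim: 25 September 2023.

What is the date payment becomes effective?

19 December 2023

The last day of the proof-of-loss period: 25 calendar days after 25 September 2023 is 20 October 2023.
The last day of the investigation period: 20 October 2023 + 28 days = 17 November 2023.
The last day of the response period: counting 12 business days from Friday, 17 November 2023 (Nov 20, Nov 21, Nov 22, Nov 23, …, Dec 1, Dec 4, Dec 5, skipping weekends) reaches Tuesday, 5 December 2023.
Adding 14 calendar days to 5 December 2023 gives 19 December 2023, which is the date payment becomes effective.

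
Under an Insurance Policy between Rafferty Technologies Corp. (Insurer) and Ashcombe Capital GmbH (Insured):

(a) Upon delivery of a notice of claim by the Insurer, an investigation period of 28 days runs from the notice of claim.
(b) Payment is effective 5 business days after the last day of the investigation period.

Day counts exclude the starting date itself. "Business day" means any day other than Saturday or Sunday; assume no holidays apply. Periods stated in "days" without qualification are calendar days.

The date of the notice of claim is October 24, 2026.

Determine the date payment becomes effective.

The last day of the investigation period: October 24, 2026 + 28 days = November 21, 2026.
From Saturday, November 21, 2026, 5 business days (Nov 23, Nov 24, Nov 25, Nov 26, Nov 27, skipping weekends) brings us to Friday, November 27, 2026, which is the date payment becomes effective.

November 27, 2026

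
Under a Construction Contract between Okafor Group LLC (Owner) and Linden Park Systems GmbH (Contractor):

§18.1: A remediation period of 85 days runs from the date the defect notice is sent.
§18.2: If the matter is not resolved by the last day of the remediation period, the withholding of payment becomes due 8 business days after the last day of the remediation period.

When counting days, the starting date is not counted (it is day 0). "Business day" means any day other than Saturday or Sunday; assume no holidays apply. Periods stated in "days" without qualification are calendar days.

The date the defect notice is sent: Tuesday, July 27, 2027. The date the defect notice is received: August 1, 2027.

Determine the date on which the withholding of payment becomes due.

November 1, 2027

Adding 85 calendar days to July 27, 2027 gives October 20, 2027, which is the last day of the remediation period.
The date on which the withholding of payment becomes due: 8 business days after Wednesday, October 20, 2027, skipping weekends — Oct 21, Oct 22, Oct 25, Oct 26, Oct 27, Oct 28, Oct 29, Nov 1 — lands on Monday, November 1, 2027.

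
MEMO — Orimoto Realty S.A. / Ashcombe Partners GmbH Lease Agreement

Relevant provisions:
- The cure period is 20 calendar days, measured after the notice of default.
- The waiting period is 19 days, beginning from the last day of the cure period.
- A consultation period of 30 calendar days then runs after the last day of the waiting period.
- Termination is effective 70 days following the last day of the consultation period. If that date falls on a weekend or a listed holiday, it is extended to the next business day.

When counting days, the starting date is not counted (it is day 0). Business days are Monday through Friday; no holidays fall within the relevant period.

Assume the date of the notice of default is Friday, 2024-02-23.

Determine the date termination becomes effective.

The last day of the cure period: 2024-02-23 + 20 days = 2024-03-14.
The last day of the waiting period: 2024-03-14 + 19 days = 2024-04-02.
The last day of the consultation period: 2024-04-02 + 30 days = 2024-05-02.
The date termination becomes effective: 70 calendar days after 2024-05-02 is 2024-07-11. 2024-07-11 is a Thursday, so no roll-forward applies.

2024-07-11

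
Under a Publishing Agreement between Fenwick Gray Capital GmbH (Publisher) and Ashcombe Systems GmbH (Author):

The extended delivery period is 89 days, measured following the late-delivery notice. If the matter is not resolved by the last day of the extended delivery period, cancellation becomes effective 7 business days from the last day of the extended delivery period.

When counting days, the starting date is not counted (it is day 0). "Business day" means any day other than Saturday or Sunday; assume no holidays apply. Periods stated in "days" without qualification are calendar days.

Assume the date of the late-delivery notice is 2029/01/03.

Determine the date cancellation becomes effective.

Adding 89 calendar days to 2029/01/03 gives 2029/04/02, which is the last day of the extended delivery period.
The date cancellation becomes effective: counting 7 business days from Monday, 2029/04/02 (Apr 3, Apr 4, Apr 5, Apr 6, Apr 9, Apr 10, Apr 11, skipping weekends) reaches Wednesday, 2029/04/11.

2029/04/11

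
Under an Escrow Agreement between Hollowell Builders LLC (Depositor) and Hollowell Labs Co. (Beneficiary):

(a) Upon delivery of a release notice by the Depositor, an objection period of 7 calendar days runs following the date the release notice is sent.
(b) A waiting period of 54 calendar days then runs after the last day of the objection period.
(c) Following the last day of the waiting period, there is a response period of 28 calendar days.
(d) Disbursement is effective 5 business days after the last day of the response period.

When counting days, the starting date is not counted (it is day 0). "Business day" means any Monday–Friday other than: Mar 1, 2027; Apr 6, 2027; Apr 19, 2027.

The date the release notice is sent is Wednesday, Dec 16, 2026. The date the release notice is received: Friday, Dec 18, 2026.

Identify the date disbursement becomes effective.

The last day of the objection period: 7 calendar days after Dec 16, 2026 is Dec 23, 2026.
The last day of the waiting period: 54 calendar days after Dec 23, 2026 is Feb 15, 2027.
The last day of the response period: 28 calendar days after Feb 15, 2027 is Mar 15, 2027.
The date disbursement becomes effective: 5 business days after Monday, Mar 15, 2027, skipping weekends — Mar 16, Mar 17, Mar 18, Mar 19, Mar 22 — lands on Monday, Mar 22, 2027.

Mar 22, 2027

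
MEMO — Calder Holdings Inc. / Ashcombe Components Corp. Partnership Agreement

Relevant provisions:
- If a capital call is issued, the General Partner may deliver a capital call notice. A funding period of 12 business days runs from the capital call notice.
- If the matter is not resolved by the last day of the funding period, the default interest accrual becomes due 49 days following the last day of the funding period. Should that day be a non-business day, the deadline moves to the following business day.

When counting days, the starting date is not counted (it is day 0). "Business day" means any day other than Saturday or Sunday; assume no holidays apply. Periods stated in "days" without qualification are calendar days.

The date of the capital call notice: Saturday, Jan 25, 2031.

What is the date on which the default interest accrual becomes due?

The last day of the funding period: counting 12 business days from Saturday, Jan 25, 2031 (Jan 27, Jan 28, Jan 29, Jan 30, …, Feb 7, Feb 10, Feb 11, skipping weekends) reaches Tuesday, Feb 11, 2031.
The date on which the default interest accrual becomes due: Feb 11, 2031 + 49 days = Apr 1, 2031. Apr 1, 2031 is a Tuesday, so no roll-forward applies.

Apr 1, 2031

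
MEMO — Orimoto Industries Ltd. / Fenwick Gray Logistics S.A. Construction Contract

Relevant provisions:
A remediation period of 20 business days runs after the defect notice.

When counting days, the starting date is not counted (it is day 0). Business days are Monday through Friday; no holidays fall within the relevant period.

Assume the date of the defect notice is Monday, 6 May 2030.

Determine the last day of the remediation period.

3 June 2030

The last day of the remediation period: counting 20 business days from Monday, 6 May 2030 (May 7, May 8, May 9, May 10, …, May 30, May 31, Jun 3, skipping weekends) reaches Monday, 3 June 2030.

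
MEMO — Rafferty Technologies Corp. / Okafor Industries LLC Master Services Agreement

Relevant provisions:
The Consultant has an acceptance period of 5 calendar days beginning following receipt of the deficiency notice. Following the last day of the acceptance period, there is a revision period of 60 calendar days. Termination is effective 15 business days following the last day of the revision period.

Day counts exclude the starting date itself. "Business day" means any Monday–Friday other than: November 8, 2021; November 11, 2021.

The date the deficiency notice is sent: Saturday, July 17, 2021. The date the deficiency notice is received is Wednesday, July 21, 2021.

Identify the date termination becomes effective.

October 15, 2021

The last day of the acceptance period: July 21, 2021 + 5 days = July 26, 2021.
The last day of the revision period: July 26, 2021 + 60 days = September 24, 2021.
The date termination becomes effective: 15 business days after Friday, September 24, 2021, skipping weekends — Sep 27, Sep 28, Sep 29, Sep 30, …, Oct 13, Oct 14, Oct 15 — lands on Friday, October 15, 2021.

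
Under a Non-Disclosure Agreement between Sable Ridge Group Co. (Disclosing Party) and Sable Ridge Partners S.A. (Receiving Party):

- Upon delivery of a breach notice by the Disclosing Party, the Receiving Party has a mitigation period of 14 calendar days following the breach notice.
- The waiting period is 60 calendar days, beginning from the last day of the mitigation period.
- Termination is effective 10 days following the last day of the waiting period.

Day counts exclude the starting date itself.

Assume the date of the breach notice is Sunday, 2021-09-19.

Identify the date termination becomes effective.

2021-12-12

Adding 14 calendar days to 2021-09-19 gives 2021-10-03, which is the last day of the mitigation period.
The last day of the waiting period: 60 calendar days after 2021-10-03 is 2021-12-02.
Adding 10 calendar days to 2021-12-02 gives 2021-12-12, which is the date termination becomes effective.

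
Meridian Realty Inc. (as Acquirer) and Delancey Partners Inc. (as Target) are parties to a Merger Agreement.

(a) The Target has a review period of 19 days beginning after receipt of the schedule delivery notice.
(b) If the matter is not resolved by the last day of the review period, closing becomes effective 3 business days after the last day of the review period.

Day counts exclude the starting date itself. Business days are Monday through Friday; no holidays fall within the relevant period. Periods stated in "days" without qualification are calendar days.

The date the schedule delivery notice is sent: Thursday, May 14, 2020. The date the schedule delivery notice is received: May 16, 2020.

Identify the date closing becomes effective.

The last day of the review period: May 16, 2020 + 19 days = June 4, 2020.
From Thursday, June 4, 2020, 3 business days (Jun 5, Jun 8, Jun 9, skipping weekends) brings us to Tuesday, June 9, 2020, which is the date closing becomes effective.

June 9, 2020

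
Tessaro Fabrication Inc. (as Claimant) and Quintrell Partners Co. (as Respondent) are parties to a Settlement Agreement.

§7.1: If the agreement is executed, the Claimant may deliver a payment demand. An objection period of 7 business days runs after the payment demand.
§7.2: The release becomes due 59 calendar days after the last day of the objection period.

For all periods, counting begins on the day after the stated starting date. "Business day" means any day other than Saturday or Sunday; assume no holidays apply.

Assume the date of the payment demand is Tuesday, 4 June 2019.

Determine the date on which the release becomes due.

The last day of the objection period: 7 business days after Tuesday, 4 June 2019, skipping weekends — Jun 5, Jun 6, Jun 7, Jun 10, Jun 11, Jun 12, Jun 13 — lands on Thursday, 13 June 2019.
The date on which the release becomes due: 13 June 2019 + 59 days = 11 August 2019.

11 August 2019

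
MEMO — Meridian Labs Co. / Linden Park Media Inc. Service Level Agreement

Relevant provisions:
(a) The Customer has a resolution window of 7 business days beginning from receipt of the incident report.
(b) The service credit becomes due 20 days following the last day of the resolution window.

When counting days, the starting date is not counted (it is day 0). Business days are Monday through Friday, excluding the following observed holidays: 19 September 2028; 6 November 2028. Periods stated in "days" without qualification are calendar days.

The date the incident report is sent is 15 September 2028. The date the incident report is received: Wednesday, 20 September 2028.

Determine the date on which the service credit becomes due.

The last day of the resolution window: 7 business days after Wednesday, 20 September 2028, skipping weekends — Sep 21, Sep 22, Sep 25, Sep 26, Sep 27, Sep 28, Sep 29 — lands on Friday, 29 September 2028.
The date on which the service credit becomes due: 20 calendar days after 29 September 2028 is 19 October 2028.

19 October 2028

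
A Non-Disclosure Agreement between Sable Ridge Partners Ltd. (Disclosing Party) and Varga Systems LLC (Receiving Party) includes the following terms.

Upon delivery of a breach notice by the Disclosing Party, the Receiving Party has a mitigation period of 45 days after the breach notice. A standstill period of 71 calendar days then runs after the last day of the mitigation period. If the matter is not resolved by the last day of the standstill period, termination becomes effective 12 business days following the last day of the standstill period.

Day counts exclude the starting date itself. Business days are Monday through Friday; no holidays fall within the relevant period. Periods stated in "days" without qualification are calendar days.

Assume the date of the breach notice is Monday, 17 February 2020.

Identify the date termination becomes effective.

The last day of the mitigation period: 17 February 2020 + 45 days = 2 April 2020.
The last day of the standstill period: 2 April 2020 + 71 days = 12 June 2020.
The date termination becomes effective: counting 12 business days from Friday, 12 June 2020 (Jun 15, Jun 16, Jun 17, Jun 18, …, Jun 26, Jun 29, Jun 30, skipping weekends) reaches Tuesday, 30 June 2020.

30 June 2020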